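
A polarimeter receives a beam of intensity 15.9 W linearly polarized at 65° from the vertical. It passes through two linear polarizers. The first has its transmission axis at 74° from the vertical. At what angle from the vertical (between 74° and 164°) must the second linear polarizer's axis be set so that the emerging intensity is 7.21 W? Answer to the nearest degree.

By Malus's law, I₁ = I₀ cos²(74° − 65°) = I₀ cos²(9°) = 0.9755 I₀.
Target fraction: 7.21 / 15.9 W = 0.4535 of I₀.
Need I₂/I₀ = 0.4535, so cos²(θ − 74°) = 0.4535 / 0.9755 = 0.4648.
θ − 74° = arccos(√0.4648) = 47.0°, giving θ ≈ 74 + 47.0 = 121.0°.

θ ≈ 121°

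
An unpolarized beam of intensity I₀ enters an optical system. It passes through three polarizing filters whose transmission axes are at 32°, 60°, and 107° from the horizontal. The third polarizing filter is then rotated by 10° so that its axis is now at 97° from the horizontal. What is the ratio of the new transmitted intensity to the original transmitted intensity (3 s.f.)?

I_new/I_old ≈ 1.37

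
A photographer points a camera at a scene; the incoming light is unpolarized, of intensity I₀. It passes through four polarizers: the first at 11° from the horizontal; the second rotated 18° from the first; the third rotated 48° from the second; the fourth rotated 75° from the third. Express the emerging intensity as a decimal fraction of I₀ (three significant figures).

Unpolarized light through the first polarizer → I₁ = ½ I₀, now polarized at 11°.
I₂ = I₁ cos²(18°) = 0.5 · 0.9045 I₀ = 0.4523 I₀.
I₃ = I₂ cos²(48°) = 0.4523 · 0.4477 I₀ = 0.2025 I₀.
I₄ = I₃ cos²(75°) = 0.2025 · 0.06699 I₀ = 0.01356 I₀.
Transmitted fraction = 0.01356.

≈ 0.0136 I₀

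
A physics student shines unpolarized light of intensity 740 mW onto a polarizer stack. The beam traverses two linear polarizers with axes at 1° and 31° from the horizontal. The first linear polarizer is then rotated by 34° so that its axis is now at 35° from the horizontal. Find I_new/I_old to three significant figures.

Before rotation:
Unpolarized light through the first polarizer → I₁ = ½ I₀, now polarized at 1°.
I₂ = I₁ cos²(31° − 1°) = 0.5 I₀ · cos²(30°) = 0.375 I₀.
After rotation:
Unpolarized light through the first polarizer → I₁ = ½ I₀, now polarized at 35°.
I₂ = I₁ cos²(31° − 35°) = 0.5 I₀ · cos²(4°) = 0.4976 I₀.
Ratio = 0.4976 / 0.375 = 1.327.

I_new/I_old ≈ 1.33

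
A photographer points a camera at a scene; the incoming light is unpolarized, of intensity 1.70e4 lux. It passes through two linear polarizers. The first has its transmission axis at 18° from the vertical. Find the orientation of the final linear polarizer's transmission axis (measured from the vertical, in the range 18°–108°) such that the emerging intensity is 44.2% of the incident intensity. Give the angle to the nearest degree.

Unpolarized light through the first polarizer → I₁ = ½ I₀, now polarized at 18°.
Need I₂/I₀ = 0.442, so cos²(θ − 18°) = 0.442 / 0.5 = 0.884.
θ − 18° = arccos(√0.884) = 19.9°, giving θ ≈ 18 + 19.9 = 37.9°.

θ ≈ 38°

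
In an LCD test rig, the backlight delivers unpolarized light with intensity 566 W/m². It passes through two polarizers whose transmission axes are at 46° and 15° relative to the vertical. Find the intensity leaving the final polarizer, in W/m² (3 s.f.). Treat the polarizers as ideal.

Unpolarized light through the first polarizer → I₁ = 566 W/m²/2 = 283 W/m², polarized at 46°.
I₂ = I₁ · cos²(31°) = 283 · 0.7347 = 207.9 W/m².

I ≈ 208 W/m²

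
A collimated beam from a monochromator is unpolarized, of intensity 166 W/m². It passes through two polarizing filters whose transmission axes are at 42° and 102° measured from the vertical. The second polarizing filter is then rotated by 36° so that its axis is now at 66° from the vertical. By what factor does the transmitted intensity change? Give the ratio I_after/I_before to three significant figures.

I_new/I_old ≈ 3.34

Before rotation:
Unpolarized light through the first polarizer → I₁ = ½ I₀, now polarized at 42°.
I₂ = I₁ cos²(102° − 42°) = 0.5 I₀ · cos²(60°) = 0.125 I₀.
After rotation:
Unpolarized light through the first polarizer → I₁ = ½ I₀, now polarized at 42°.
I₂ = I₁ cos²(66° − 42°) = 0.5 I₀ · cos²(24°) = 0.4173 I₀.
Ratio = 0.4173 / 0.125 = 3.338.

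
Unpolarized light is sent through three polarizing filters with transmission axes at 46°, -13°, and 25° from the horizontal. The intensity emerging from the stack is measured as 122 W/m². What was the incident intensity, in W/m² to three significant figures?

I₀ ≈ 1480 W/m²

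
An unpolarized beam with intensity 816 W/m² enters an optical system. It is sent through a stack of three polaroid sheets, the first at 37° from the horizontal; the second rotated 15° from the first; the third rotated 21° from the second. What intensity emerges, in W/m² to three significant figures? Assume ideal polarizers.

I ≈ 332 W/m²

Unpolarized light through the first polarizer → I₁ = 816 W/m²/2 = 408 W/m², polarized at 37°.
I₂ = I₁ · cos²(15°) = 408 · 0.933 = 380.7 W/m².
I₃ = I₂ · cos²(21°) = 380.7 · 0.8716 = 331.8 W/m².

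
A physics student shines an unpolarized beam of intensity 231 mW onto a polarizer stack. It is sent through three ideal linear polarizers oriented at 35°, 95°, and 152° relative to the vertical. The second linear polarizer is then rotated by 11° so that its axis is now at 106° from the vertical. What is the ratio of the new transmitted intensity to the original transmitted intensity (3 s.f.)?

Before rotation:
Unpolarized light through the first polarizer → I₁ = ½ I₀, now polarized at 35°.
I₂ = I₁ cos²(95° − 35°) = 0.5 I₀ · cos²(60°) = 0.125 I₀.
I₃ = I₂ cos²(152° − 95°) = 0.125 I₀ · cos²(57°) = 0.03708 I₀.
After rotation:
Unpolarized light through the first polarizer → I₁ = ½ I₀, now polarized at 35°.
I₂ = I₁ cos²(106° − 35°) = 0.5 I₀ · cos²(71°) = 0.053 I₀.
I₃ = I₂ cos²(152° − 106°) = 0.053 I₀ · cos²(46°) = 0.02557 I₀.
Ratio = 0.02557 / 0.03708 = 0.6897.

I_new/I_old ≈ 0.690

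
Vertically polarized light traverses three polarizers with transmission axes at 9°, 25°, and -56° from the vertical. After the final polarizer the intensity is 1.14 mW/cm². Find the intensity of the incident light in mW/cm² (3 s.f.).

I₀ ≈ 51.7 mW/cm²

I₁ = I₀ cos²(9° − 0°) = I₀ cos²(9°) = 0.9755 I₀.
I₂ = I₁ cos²(25° − 9°) = 0.9755 I₀ · cos²(16°) = 0.9014 I₀.
I₃ = I₂ cos²(-56° − 25°) = 0.9014 I₀ · cos²(81°) = 0.02206 I₀.
So 1.14 mW/cm² = 0.02206 I₀, giving I₀ = 1.14/0.02206 = 51.68 mW/cm².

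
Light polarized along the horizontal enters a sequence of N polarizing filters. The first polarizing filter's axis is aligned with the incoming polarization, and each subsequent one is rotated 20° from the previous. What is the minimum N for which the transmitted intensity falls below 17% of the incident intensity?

N = 16

First polarizer is aligned with the polarization: full transmission.
Each further stage multiplies by cos²(20°) = 0.883.
After N polarizers: T = 0.883^(N−1). Require T < 0.17 ⇒ N−1 > ln(0.17)/ln(0.883) = 14.24, so N−1 ≥ 15 and N = 16.
Check: N=16 gives T = 0.1547 < 0.17; N=15 gives T = 0.1752.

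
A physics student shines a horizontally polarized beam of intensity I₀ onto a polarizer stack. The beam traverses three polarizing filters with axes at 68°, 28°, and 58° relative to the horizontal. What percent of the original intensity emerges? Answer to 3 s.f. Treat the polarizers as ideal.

By Malus's law, I₁ = I₀ cos²(68° − 0°) = I₀ cos²(68°) = 0.1403 I₀.
I₂ = I₁ cos²(28° − 68°) = 0.1403 I₀ · cos²(40°) = 0.08235 I₀.
I₃ = I₂ cos²(58° − 28°) = 0.08235 I₀ · cos²(30°) = 0.06176 I₀.
That is 6.176% of the incident intensity.

≈ 6.18%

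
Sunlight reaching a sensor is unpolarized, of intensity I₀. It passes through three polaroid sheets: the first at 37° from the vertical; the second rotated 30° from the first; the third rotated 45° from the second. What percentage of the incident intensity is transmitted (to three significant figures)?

≈ 18.8%

Unpolarized light through the first polarizer → I₁ = ½ I₀, now polarized at 37°.
I₂ = I₁ cos²(30°) = 0.5 · 0.75 I₀ = 0.375 I₀.
I₃ = I₂ cos²(45°) = 0.375 · 0.5 I₀ = 0.1875 I₀.
That is 18.75% of the incident intensity.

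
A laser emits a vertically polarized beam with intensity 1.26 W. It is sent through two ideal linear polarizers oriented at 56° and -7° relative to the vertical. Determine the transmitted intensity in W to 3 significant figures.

I₁ = 1.26 W · cos²(56°) = 0.394 W.
I₂ = I₁ · cos²(63°) = 0.394 · 0.2061 = 0.08121 W.

I ≈ 0.0812 W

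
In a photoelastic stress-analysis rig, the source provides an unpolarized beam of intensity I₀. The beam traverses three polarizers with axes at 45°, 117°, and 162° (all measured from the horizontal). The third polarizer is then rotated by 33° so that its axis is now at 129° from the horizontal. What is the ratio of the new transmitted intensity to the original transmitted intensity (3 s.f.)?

I_new/I_old ≈ 1.91

Before rotation:
Unpolarized light through the first polarizer → I₁ = ½ I₀, now polarized at 45°.
I₂ = I₁ cos²(117° − 45°) = 0.5 I₀ · cos²(72°) = 0.04775 I₀.
I₃ = I₂ cos²(162° − 117°) = 0.04775 I₀ · cos²(45°) = 0.02387 I₀.
After rotation:
Unpolarized light through the first polarizer → I₁ = ½ I₀, now polarized at 45°.
I₂ = I₁ cos²(117° − 45°) = 0.5 I₀ · cos²(72°) = 0.04775 I₀.
I₃ = I₂ cos²(129° − 117°) = 0.04775 I₀ · cos²(12°) = 0.04568 I₀.
Ratio = 0.04568 / 0.02387 = 1.914.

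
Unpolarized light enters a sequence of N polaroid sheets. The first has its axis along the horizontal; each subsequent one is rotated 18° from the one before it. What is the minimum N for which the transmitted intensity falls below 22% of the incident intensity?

N = 10

First polarizer halves the unpolarized light: factor 1/2.
Each further stage multiplies by cos²(18°) = 0.9045.
After N polarizers: T = 0.5·0.9045^(N−1). Require T < 0.22 ⇒ N−1 > ln(0.22/0.5)/ln(0.9045) = 8.18, so N−1 ≥ 9 and N = 10.
Check: N=10 gives T = 0.2026 < 0.22; N=9 gives T = 0.224.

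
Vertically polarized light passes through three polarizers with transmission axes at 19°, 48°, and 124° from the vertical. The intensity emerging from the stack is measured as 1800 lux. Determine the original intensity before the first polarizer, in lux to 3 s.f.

I₀ ≈ 4.50e4 lux

I₁ = I₀ cos²(19° − 0°) = I₀ cos²(19°) = 0.894 I₀.
I₂ = I₁ cos²(48° − 19°) = 0.894 I₀ · cos²(29°) = 0.6839 I₀.
I₃ = I₂ cos²(124° − 48°) = 0.6839 I₀ · cos²(76°) = 0.04002 I₀.
So 1800 lux = 0.04002 I₀, giving I₀ = 1800/0.04002 = 4.497e+04 lux.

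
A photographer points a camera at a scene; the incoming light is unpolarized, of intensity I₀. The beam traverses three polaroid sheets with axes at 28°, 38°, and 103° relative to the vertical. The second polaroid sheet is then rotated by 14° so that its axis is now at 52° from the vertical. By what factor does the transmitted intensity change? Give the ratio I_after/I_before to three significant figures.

Before rotation:
Unpolarized light through the first polarizer → I₁ = ½ I₀, now polarized at 28°.
I₂ = I₁ cos²(38° − 28°) = 0.5 I₀ · cos²(10°) = 0.4849 I₀.
I₃ = I₂ cos²(103° − 38°) = 0.4849 I₀ · cos²(65°) = 0.08661 I₀.
After rotation:
Unpolarized light through the first polarizer → I₁ = ½ I₀, now polarized at 28°.
I₂ = I₁ cos²(52° − 28°) = 0.5 I₀ · cos²(24°) = 0.4173 I₀.
I₃ = I₂ cos²(103° − 52°) = 0.4173 I₀ · cos²(51°) = 0.1653 I₀.
Ratio = 0.1653 / 0.08661 = 1.908.

I_new/I_old ≈ 1.91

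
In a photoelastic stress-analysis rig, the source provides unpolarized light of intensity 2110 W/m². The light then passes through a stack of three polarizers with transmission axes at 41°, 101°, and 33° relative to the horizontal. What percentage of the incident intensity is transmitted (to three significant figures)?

≈ 1.75%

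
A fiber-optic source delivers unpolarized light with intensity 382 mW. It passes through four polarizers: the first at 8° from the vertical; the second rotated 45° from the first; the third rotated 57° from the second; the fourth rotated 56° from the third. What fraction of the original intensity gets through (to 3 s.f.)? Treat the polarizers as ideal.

Unpolarized light through the first polarizer → I₁ = 382 mW/2 = 191 mW, polarized at 8°.
I₂ = I₁ · cos²(45°) = 191 · 0.5 = 95.5 mW.
I₃ = I₂ · cos²(57°) = 95.5 · 0.2966 = 28.33 mW.
I₄ = I₃ · cos²(56°) = 28.33 · 0.3127 = 8.858 mW.
Transmitted fraction = 0.02319.

I/I₀ ≈ 0.0232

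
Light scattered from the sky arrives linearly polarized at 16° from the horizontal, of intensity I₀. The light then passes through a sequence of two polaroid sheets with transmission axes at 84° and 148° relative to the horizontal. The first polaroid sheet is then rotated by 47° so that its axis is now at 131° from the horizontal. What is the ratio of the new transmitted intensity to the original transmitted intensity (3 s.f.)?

Before rotation:
I₁ = I₀ cos²(84° − 16°) = I₀ cos²(68°) = 0.1403 I₀.
I₂ = I₁ cos²(148° − 84°) = 0.1403 I₀ · cos²(64°) = 0.02697 I₀.
After rotation:
I₁ = I₀ cos²(131° − 16°) = I₀ cos²(65°) = 0.1786 I₀.
I₂ = I₁ cos²(148° − 131°) = 0.1786 I₀ · cos²(17°) = 0.1633 I₀.
Ratio = 0.1633 / 0.02697 = 6.057.

I_new/I_old ≈ 6.06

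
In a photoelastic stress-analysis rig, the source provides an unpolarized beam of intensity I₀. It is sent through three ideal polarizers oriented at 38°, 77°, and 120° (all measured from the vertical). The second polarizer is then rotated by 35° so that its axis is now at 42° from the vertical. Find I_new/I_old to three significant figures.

I_new/I_old ≈ 0.133

Before rotation:
Unpolarized light through the first polarizer → I₁ = ½ I₀, now polarized at 38°.
I₂ = I₁ cos²(77° − 38°) = 0.5 I₀ · cos²(39°) = 0.302 I₀.
I₃ = I₂ cos²(120° − 77°) = 0.302 I₀ · cos²(43°) = 0.1615 I₀.
After rotation:
Unpolarized light through the first polarizer → I₁ = ½ I₀, now polarized at 38°.
I₂ = I₁ cos²(42° − 38°) = 0.5 I₀ · cos²(4°) = 0.4976 I₀.
I₃ = I₂ cos²(120° − 42°) = 0.4976 I₀ · cos²(78°) = 0.02151 I₀.
Ratio = 0.02151 / 0.1615 = 0.1332.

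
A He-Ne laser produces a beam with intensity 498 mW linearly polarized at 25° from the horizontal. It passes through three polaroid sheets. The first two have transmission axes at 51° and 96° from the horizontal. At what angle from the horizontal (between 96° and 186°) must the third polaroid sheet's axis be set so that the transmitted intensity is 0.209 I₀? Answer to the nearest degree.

θ ≈ 140°

I₁ = I₀ cos²(51° − 25°) = I₀ cos²(26°) = 0.8078 I₀.
I₂ = I₁ cos²(96° − 51°) = 0.8078 I₀ · cos²(45°) = 0.4039 I₀.
Need I₃/I₀ = 0.209, so cos²(θ − 96°) = 0.209 / 0.4039 = 0.5174.
θ − 96° = arccos(√0.5174) = 44.0°, giving θ ≈ 96 + 44.0 = 140.0°.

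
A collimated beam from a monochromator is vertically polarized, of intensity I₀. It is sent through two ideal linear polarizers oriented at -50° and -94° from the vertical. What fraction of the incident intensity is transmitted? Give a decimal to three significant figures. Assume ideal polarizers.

≈ 0.214 I₀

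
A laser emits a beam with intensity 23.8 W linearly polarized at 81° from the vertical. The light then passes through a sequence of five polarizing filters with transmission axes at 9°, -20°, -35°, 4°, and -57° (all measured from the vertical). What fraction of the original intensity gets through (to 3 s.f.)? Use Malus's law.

By Malus's law, I₁ = 23.8 W · cos²(72°) = 2.273 W.
I₂ = I₁ · cos²(29°) = 2.273 · 0.765 = 1.739 W.
I₃ = I₂ · cos²(15°) = 1.739 · 0.933 = 1.622 W.
I₄ = I₃ · cos²(39°) = 1.622 · 0.604 = 0.9797 W.
I₅ = I₄ · cos²(61°) = 0.9797 · 0.235 = 0.2303 W.
Transmitted fraction = 0.009675.

I/I₀ ≈ 0.00967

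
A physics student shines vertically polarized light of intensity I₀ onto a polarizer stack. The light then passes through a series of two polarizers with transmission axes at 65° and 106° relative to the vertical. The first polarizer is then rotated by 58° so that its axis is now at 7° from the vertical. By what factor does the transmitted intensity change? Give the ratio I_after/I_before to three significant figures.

I_new/I_old ≈ 0.237

Before rotation:
By Malus's law, I₁ = I₀ cos²(65° − 0°) = I₀ cos²(65°) = 0.1786 I₀.
I₂ = I₁ cos²(106° − 65°) = 0.1786 I₀ · cos²(41°) = 0.1017 I₀.
After rotation:
I₁ = I₀ cos²(7° − 0°) = I₀ cos²(7°) = 0.9851 I₀.
Angle between axes 1 and 2: 81°. I₂ = 0.9851 I₀ · cos²(81°) = 0.02411 I₀.
Ratio = 0.02411 / 0.1017 = 0.237.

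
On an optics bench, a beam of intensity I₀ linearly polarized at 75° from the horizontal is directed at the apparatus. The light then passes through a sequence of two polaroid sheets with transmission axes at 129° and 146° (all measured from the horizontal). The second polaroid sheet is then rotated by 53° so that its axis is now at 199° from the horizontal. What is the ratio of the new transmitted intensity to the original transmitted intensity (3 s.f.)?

Before rotation:
By Malus's law, I₁ = I₀ cos²(129° − 75°) = I₀ cos²(54°) = 0.3455 I₀.
I₂ = I₁ cos²(146° − 129°) = 0.3455 I₀ · cos²(17°) = 0.316 I₀.
After rotation:
I₁ = I₀ cos²(129° − 75°) = I₀ cos²(54°) = 0.3455 I₀.
I₂ = I₁ cos²(199° − 129°) = 0.3455 I₀ · cos²(70°) = 0.04041 I₀.
Ratio = 0.04041 / 0.316 = 0.1279.

I_new/I_old ≈ 0.128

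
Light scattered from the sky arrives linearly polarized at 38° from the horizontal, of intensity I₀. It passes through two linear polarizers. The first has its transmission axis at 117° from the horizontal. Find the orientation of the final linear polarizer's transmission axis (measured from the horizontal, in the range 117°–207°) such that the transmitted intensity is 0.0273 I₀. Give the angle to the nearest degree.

I₁ = I₀ cos²(117° − 38°) = I₀ cos²(79°) = 0.03641 I₀.
Need I₂/I₀ = 0.0273, so cos²(θ − 117°) = 0.0273 / 0.03641 = 0.7498.
θ − 117° = arccos(√0.7498) = 30.0°, giving θ ≈ 117 + 30.0 = 147.0°.

θ ≈ 147°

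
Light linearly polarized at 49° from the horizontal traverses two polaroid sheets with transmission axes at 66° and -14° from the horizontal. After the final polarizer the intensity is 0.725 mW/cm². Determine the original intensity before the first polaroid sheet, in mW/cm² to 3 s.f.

By Malus's law, I₁ = I₀ cos²(66° − 49°) = I₀ cos²(17°) = 0.9145 I₀.
I₂ = I₁ cos²(-14° − 66°) = 0.9145 I₀ · cos²(80°) = 0.02758 I₀.
So 0.725 mW/cm² = 0.02758 I₀, giving I₀ = 0.725/0.02758 = 26.29 mW/cm².

I₀ ≈ 26.3 mW/cm²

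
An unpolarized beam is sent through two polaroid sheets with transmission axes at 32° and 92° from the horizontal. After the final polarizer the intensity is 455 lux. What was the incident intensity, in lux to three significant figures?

I₀ ≈ 3640 lux

Unpolarized light through the first polarizer → I₁ = ½ I₀, now polarized at 32°.
I₂ = I₁ cos²(92° − 32°) = 0.5 I₀ · cos²(60°) = 0.125 I₀.
So 455 lux = 0.125 I₀, giving I₀ = 455/0.125 = 3640 lux.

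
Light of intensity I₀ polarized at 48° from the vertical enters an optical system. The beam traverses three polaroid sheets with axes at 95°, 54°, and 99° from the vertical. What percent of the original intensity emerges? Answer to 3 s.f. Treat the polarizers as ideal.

≈ 13.2%

By Malus's law, I₁ = I₀ cos²(95° − 48°) = I₀ cos²(47°) = 0.4651 I₀.
I₂ = I₁ cos²(54° − 95°) = 0.4651 I₀ · cos²(41°) = 0.2649 I₀.
I₃ = I₂ cos²(99° − 54°) = 0.2649 I₀ · cos²(45°) = 0.1325 I₀.
That is 13.25% of the incident intensity.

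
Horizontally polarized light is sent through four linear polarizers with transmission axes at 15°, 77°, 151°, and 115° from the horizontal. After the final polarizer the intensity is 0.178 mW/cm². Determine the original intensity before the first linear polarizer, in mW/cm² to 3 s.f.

I₀ ≈ 17.4 mW/cm²

I₁ = I₀ cos²(15° − 0°) = I₀ cos²(15°) = 0.933 I₀.
I₂ = I₁ cos²(77° − 15°) = 0.933 I₀ · cos²(62°) = 0.2056 I₀.
I₃ = I₂ cos²(151° − 77°) = 0.2056 I₀ · cos²(74°) = 0.01562 I₀.
I₄ = I₃ cos²(115° − 151°) = 0.01562 I₀ · cos²(36°) = 0.01023 I₀.
So 0.178 mW/cm² = 0.01023 I₀, giving I₀ = 0.178/0.01023 = 17.41 mW/cm².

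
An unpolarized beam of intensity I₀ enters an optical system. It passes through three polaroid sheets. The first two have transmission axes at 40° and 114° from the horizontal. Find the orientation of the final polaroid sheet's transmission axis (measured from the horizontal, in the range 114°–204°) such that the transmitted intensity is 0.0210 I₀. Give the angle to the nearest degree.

θ ≈ 156°

Unpolarized light through the first polarizer → I₁ = ½ I₀, now polarized at 40°.
I₂ = I₁ cos²(114° − 40°) = 0.5 I₀ · cos²(74°) = 0.03799 I₀.
Need I₃/I₀ = 0.021, so cos²(θ − 114°) = 0.021 / 0.03799 = 0.5528.
θ − 114° = arccos(√0.5528) = 42.0°, giving θ ≈ 114 + 42.0 = 156.0°.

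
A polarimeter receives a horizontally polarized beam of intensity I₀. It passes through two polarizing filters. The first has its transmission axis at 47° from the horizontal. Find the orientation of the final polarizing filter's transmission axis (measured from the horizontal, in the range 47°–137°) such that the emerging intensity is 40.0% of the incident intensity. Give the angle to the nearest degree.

θ ≈ 69°

I₁ = I₀ cos²(47° − 0°) = I₀ cos²(47°) = 0.4651 I₀.
Need I₂/I₀ = 0.4, so cos²(θ − 47°) = 0.4 / 0.4651 = 0.86.
θ − 47° = arccos(√0.86) = 22.0°, giving θ ≈ 47 + 22.0 = 69.0°.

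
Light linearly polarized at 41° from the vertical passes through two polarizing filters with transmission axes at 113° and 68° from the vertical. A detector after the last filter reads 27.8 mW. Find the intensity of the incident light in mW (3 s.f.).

I₁ = I₀ cos²(113° − 41°) = I₀ cos²(72°) = 0.09549 I₀.
I₂ = I₁ cos²(68° − 113°) = 0.09549 I₀ · cos²(45°) = 0.04775 I₀.
So 27.8 mW = 0.04775 I₀, giving I₀ = 27.8/0.04775 = 582.3 mW.

I₀ ≈ 582 mW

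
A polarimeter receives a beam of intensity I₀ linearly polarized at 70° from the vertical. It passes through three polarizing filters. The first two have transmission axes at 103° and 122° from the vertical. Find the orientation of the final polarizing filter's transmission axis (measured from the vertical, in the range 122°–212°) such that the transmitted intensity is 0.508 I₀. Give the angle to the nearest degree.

θ ≈ 148°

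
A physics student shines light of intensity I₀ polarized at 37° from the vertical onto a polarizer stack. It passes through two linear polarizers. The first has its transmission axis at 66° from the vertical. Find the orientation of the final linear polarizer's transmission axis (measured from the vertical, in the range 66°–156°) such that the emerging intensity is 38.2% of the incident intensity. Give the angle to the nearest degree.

I₁ = I₀ cos²(66° − 37°) = I₀ cos²(29°) = 0.765 I₀.
Need I₂/I₀ = 0.382, so cos²(θ − 66°) = 0.382 / 0.765 = 0.4994.
θ − 66° = arccos(√0.4994) = 45.0°, giving θ ≈ 66 + 45.0 = 111.0°.

θ ≈ 111°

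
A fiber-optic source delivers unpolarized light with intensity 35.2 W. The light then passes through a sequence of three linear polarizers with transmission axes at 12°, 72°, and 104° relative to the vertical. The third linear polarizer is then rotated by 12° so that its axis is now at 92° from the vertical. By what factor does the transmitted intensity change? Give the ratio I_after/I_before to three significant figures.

I_new/I_old ≈ 1.23

Before rotation:
Unpolarized light through the first polarizer → I₁ = ½ I₀, now polarized at 12°.
I₂ = I₁ cos²(72° − 12°) = 0.5 I₀ · cos²(60°) = 0.125 I₀.
I₃ = I₂ cos²(104° − 72°) = 0.125 I₀ · cos²(32°) = 0.0899 I₀.
After rotation:
Unpolarized light through the first polarizer → I₁ = ½ I₀, now polarized at 12°.
I₂ = I₁ cos²(72° − 12°) = 0.5 I₀ · cos²(60°) = 0.125 I₀.
I₃ = I₂ cos²(92° − 72°) = 0.125 I₀ · cos²(20°) = 0.1104 I₀.
Ratio = 0.1104 / 0.0899 = 1.228.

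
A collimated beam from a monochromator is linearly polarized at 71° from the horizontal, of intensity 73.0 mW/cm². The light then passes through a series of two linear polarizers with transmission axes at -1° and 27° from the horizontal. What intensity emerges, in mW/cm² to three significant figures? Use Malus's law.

By Malus's law, I₁ = 73.0 mW/cm² · cos²(72°) = 6.971 mW/cm².
I₂ = I₁ · cos²(28°) = 6.971 · 0.7796 = 5.434 mW/cm².

I ≈ 5.43 mW/cm²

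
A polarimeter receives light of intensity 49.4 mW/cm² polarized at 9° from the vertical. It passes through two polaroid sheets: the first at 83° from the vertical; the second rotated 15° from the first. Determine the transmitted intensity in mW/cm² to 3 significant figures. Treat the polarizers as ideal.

I ≈ 3.50 mW/cm²

By Malus's law, I₁ = 49.4 mW/cm² · cos²(74°) = 3.753 mW/cm².
I₂ = I₁ · cos²(15°) = 3.753 · 0.933 = 3.502 mW/cm².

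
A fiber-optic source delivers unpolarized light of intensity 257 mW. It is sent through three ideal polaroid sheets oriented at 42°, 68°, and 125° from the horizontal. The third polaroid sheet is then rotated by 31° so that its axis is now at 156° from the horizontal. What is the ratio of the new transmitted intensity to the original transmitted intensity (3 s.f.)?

Before rotation:
Unpolarized light through the first polarizer → I₁ = ½ I₀, now polarized at 42°.
I₂ = I₁ cos²(68° − 42°) = 0.5 I₀ · cos²(26°) = 0.4039 I₀.
I₃ = I₂ cos²(125° − 68°) = 0.4039 I₀ · cos²(57°) = 0.1198 I₀.
After rotation:
Unpolarized light through the first polarizer → I₁ = ½ I₀, now polarized at 42°.
I₂ = I₁ cos²(68° − 42°) = 0.5 I₀ · cos²(26°) = 0.4039 I₀.
I₃ = I₂ cos²(156° − 68°) = 0.4039 I₀ · cos²(88°) = 0.000492 I₀.
Ratio = 0.000492 / 0.1198 = 0.004106.

I_new/I_old ≈ 0.00411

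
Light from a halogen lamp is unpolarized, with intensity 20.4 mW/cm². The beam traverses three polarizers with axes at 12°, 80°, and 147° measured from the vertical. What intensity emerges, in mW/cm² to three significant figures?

I ≈ 0.219 mW/cm²

Unpolarized light through the first polarizer → I₁ = 20.4 mW/cm²/2 = 10.2 mW/cm², polarized at 12°.
I₂ = I₁ · cos²(68°) = 10.2 · 0.1403 = 1.431 mW/cm².
I₃ = I₂ · cos²(67°) = 1.431 · 0.1527 = 0.2185 mW/cm².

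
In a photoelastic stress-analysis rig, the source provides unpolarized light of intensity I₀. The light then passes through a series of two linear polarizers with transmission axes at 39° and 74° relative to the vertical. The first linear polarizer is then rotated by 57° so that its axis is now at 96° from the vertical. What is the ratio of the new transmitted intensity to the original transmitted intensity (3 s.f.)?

I_new/I_old ≈ 1.28

Before rotation:
Unpolarized light through the first polarizer → I₁ = ½ I₀, now polarized at 39°.
I₂ = I₁ cos²(74° − 39°) = 0.5 I₀ · cos²(35°) = 0.3355 I₀.
After rotation:
Unpolarized light through the first polarizer → I₁ = ½ I₀, now polarized at 96°.
I₂ = I₁ cos²(74° − 96°) = 0.5 I₀ · cos²(22°) = 0.4298 I₀.
Ratio = 0.4298 / 0.3355 = 1.281.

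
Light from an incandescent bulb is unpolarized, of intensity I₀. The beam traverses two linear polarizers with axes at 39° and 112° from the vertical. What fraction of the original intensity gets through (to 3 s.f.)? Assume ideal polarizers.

≈ 0.0427 I₀

Unpolarized light through the first polarizer → I₁ = ½ I₀, now polarized at 39°.
I₂ = I₁ cos²(112° − 39°) = 0.5 I₀ · cos²(73°) = 0.04274 I₀.
Transmitted fraction = 0.04274.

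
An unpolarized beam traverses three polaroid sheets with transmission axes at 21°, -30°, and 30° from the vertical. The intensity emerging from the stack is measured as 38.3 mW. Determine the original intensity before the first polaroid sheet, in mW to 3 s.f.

Unpolarized light through the first polarizer → I₁ = ½ I₀, now polarized at 21°.
I₂ = I₁ cos²(-30° − 21°) = 0.5 I₀ · cos²(51°) = 0.198 I₀.
I₃ = I₂ cos²(30° + 30°) = 0.198 I₀ · cos²(60°) = 0.04951 I₀.
So 38.3 mW = 0.04951 I₀, giving I₀ = 38.3/0.04951 = 773.7 mW.

I₀ ≈ 774 mW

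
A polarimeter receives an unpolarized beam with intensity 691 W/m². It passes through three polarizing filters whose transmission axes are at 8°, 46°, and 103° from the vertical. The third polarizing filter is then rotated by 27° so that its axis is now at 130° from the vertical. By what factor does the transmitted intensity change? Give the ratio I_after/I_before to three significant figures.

I_new/I_old ≈ 0.0368

Before rotation:
Unpolarized light through the first polarizer → I₁ = ½ I₀, now polarized at 8°.
I₂ = I₁ cos²(46° − 8°) = 0.5 I₀ · cos²(38°) = 0.3105 I₀.
I₃ = I₂ cos²(103° − 46°) = 0.3105 I₀ · cos²(57°) = 0.0921 I₀.
After rotation:
Unpolarized light through the first polarizer → I₁ = ½ I₀, now polarized at 8°.
I₂ = I₁ cos²(46° − 8°) = 0.5 I₀ · cos²(38°) = 0.3105 I₀.
I₃ = I₂ cos²(130° − 46°) = 0.3105 I₀ · cos²(84°) = 0.003392 I₀.
Ratio = 0.003392 / 0.0921 = 0.03683.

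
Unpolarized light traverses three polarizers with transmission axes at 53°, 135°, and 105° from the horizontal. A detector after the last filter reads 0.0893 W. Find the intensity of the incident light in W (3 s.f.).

I₀ ≈ 12.3 W

Unpolarized light through the first polarizer → I₁ = ½ I₀, now polarized at 53°.
I₂ = I₁ cos²(135° − 53°) = 0.5 I₀ · cos²(82°) = 0.009685 I₀.
I₃ = I₂ cos²(105° − 135°) = 0.009685 I₀ · cos²(30°) = 0.007263 I₀.
So 0.0893 W = 0.007263 I₀, giving I₀ = 0.0893/0.007263 = 12.29 W.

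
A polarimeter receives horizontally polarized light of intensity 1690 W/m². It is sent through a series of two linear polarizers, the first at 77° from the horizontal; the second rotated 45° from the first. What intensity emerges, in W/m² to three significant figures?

I ≈ 42.8 W/m²

By Malus's law, I₁ = 1690 W/m² · cos²(77°) = 85.52 W/m².
I₂ = I₁ · cos²(45°) = 85.52 · 0.5 = 42.76 W/m².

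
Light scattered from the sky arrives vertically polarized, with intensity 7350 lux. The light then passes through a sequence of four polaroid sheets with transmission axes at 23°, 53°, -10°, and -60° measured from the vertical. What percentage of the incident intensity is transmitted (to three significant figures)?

I₁ = 7350 lux · cos²(23°) = 6228 lux.
I₂ = I₁ · cos²(30°) = 6228 · 0.75 = 4671 lux.
I₃ = I₂ · cos²(63°) = 4671 · 0.2061 = 962.7 lux.
I₄ = I₃ · cos²(50°) = 962.7 · 0.4132 = 397.8 lux.
That is 5.412% of the incident intensity.

≈ 5.41%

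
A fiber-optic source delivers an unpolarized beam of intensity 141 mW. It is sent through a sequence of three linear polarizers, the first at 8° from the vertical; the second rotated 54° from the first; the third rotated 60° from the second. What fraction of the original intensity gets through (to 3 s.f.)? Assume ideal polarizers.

Unpolarized light through the first polarizer → I₁ = 141 mW/2 = 70.5 mW, polarized at 8°.
I₂ = I₁ · cos²(54°) = 70.5 · 0.3455 = 24.36 mW.
I₃ = I₂ · cos²(60°) = 24.36 · 0.25 = 6.089 mW.
Transmitted fraction = 0.04319.

I/I₀ ≈ 0.0432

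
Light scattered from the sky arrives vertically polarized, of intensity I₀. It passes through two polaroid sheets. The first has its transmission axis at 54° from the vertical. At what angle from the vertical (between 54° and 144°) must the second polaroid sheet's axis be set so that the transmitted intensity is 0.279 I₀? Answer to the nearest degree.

By Malus's law, I₁ = I₀ cos²(54° − 0°) = I₀ cos²(54°) = 0.3455 I₀.
Need I₂/I₀ = 0.279, so cos²(θ − 54°) = 0.279 / 0.3455 = 0.8075.
θ − 54° = arccos(√0.8075) = 26.0°, giving θ ≈ 54 + 26.0 = 80.0°.

θ ≈ 80°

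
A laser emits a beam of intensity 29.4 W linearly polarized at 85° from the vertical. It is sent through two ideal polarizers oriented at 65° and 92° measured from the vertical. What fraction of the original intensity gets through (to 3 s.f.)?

I₁ = 29.4 W · cos²(20°) = 25.96 W.
I₂ = I₁ · cos²(27°) = 25.96 · 0.7939 = 20.61 W.
Transmitted fraction = 0.701.

I/I₀ ≈ 0.701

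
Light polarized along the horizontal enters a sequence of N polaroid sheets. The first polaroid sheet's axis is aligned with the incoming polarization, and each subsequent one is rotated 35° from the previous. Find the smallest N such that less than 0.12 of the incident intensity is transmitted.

N = 7

First polarizer is aligned with the polarization: full transmission.
Each further stage multiplies by cos²(35°) = 0.671.
After N polarizers: T = 0.671^(N−1). Require T < 0.12 ⇒ N−1 > ln(0.12)/ln(0.671) = 5.31, so N−1 ≥ 6 and N = 7.
Check: N=7 gives T = 0.09128 < 0.12; N=6 gives T = 0.136.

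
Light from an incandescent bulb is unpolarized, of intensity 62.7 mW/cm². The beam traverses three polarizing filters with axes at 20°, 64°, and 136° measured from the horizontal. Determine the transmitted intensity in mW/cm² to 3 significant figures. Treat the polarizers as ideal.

I ≈ 1.55 mW/cm²

Unpolarized light through the first polarizer → I₁ = 62.7 mW/cm²/2 = 31.35 mW/cm², polarized at 20°.
I₂ = I₁ · cos²(44°) = 31.35 · 0.5174 = 16.22 mW/cm².
I₃ = I₂ · cos²(72°) = 16.22 · 0.09549 = 1.549 mW/cm².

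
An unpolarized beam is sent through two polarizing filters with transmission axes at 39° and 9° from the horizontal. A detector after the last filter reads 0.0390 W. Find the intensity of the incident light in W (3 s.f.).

I₀ ≈ 0.104 W

Unpolarized light through the first polarizer → I₁ = ½ I₀, now polarized at 39°.
I₂ = I₁ cos²(9° − 39°) = 0.5 I₀ · cos²(30°) = 0.375 I₀.
So 0.0390 W = 0.375 I₀, giving I₀ = 0.0390/0.375 = 0.104 W.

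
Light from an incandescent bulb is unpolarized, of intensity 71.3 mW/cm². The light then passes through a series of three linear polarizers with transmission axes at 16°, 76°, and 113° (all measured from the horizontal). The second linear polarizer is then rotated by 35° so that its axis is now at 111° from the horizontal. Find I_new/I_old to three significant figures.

Before rotation:
Unpolarized light through the first polarizer → I₁ = ½ I₀, now polarized at 16°.
I₂ = I₁ cos²(76° − 16°) = 0.5 I₀ · cos²(60°) = 0.125 I₀.
I₃ = I₂ cos²(113° − 76°) = 0.125 I₀ · cos²(37°) = 0.07973 I₀.
After rotation:
Unpolarized light through the first polarizer → I₁ = ½ I₀, now polarized at 16°.
Angle between axes 1 and 2: 85°. I₂ = 0.5 I₀ · cos²(85°) = 0.003798 I₀.
I₃ = I₂ cos²(113° − 111°) = 0.003798 I₀ · cos²(2°) = 0.003793 I₀.
Ratio = 0.003793 / 0.07973 = 0.04758.

I_new/I_old ≈ 0.0476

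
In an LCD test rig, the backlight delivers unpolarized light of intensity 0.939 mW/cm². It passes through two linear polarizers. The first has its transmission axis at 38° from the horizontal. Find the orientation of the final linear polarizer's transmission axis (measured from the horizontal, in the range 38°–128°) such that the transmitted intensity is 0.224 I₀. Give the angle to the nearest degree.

θ ≈ 86°

Unpolarized light through the first polarizer → I₁ = ½ I₀, now polarized at 38°.
Need I₂/I₀ = 0.224, so cos²(θ − 38°) = 0.224 / 0.5 = 0.448.
θ − 38° = arccos(√0.448) = 48.0°, giving θ ≈ 38 + 48.0 = 86.0°.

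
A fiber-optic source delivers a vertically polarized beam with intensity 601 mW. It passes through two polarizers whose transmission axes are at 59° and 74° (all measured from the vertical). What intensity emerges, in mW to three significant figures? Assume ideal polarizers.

I ≈ 149 mW

I₁ = 601 mW · cos²(59°) = 159.4 mW.
I₂ = I₁ · cos²(15°) = 159.4 · 0.933 = 148.7 mW.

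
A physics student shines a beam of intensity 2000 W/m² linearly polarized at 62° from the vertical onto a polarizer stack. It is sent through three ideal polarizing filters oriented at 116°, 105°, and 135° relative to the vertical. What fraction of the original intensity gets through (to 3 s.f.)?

I/I₀ ≈ 0.250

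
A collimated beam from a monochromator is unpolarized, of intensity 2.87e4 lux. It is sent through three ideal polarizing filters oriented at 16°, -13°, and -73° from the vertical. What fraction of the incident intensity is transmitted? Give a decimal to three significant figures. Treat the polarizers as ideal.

I/I₀ ≈ 0.0956

Unpolarized light through the first polarizer → I₁ = 2.87e4 lux/2 = 1.435e+04 lux, polarized at 16°.
I₂ = I₁ · cos²(29°) = 1.435e+04 · 0.765 = 1.098e+04 lux.
I₃ = I₂ · cos²(60°) = 1.098e+04 · 0.25 = 2744 lux.
Transmitted fraction = 0.09562.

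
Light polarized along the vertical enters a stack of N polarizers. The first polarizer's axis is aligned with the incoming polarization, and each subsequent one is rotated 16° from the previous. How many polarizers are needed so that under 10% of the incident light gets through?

First polarizer is aligned with the polarization: full transmission.
Each further stage multiplies by cos²(16°) = 0.924.
After N polarizers: T = 0.924^(N−1). Require T < 0.10 ⇒ N−1 > ln(0.10)/ln(0.924) = 29.14, so N−1 ≥ 30 and N = 31.
Check: N=31 gives T = 0.09343 < 0.10; N=30 gives T = 0.1011.

N = 31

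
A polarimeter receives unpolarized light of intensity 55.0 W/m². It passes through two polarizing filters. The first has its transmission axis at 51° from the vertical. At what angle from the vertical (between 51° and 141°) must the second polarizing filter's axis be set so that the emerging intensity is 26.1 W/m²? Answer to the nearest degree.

θ ≈ 64°

Unpolarized light through the first polarizer → I₁ = ½ I₀, now polarized at 51°.
Target fraction: 26.1 / 55.0 W/m² = 0.4745 of I₀.
Need I₂/I₀ = 0.4745, so cos²(θ − 51°) = 0.4745 / 0.5 = 0.9491.
θ − 51° = arccos(√0.9491) = 13.0°, giving θ ≈ 51 + 13.0 = 64.0°.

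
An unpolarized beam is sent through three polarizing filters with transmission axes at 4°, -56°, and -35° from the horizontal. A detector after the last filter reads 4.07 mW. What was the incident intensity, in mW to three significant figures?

I₀ ≈ 37.4 mW

Unpolarized light through the first polarizer → I₁ = ½ I₀, now polarized at 4°.
I₂ = I₁ cos²(-56° − 4°) = 0.5 I₀ · cos²(60°) = 0.125 I₀.
I₃ = I₂ cos²(-35° + 56°) = 0.125 I₀ · cos²(21°) = 0.1089 I₀.
So 4.07 mW = 0.1089 I₀, giving I₀ = 4.07/0.1089 = 37.36 mW.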